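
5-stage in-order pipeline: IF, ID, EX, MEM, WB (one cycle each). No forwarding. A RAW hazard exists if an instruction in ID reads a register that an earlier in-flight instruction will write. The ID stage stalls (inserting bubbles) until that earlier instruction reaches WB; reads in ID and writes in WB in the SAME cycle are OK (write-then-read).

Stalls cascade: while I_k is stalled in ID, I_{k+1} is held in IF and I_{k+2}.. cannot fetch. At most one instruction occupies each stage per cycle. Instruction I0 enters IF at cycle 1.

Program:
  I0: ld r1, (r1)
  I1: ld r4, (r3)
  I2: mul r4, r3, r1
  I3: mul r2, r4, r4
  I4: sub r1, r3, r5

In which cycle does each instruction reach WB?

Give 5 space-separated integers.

Answer: 5 6 8 11 12

Derivation:
I0 ld r1 <- r1: IF@1 ID@2 stall=0 (-) EX@3 MEM@4 WB@5
I1 ld r4 <- r3: IF@2 ID@3 stall=0 (-) EX@4 MEM@5 WB@6
I2 mul r4 <- r3,r1: IF@3 ID@4 stall=1 (RAW on I0.r1 (WB@5)) EX@6 MEM@7 WB@8
I3 mul r2 <- r4,r4: IF@4 ID@6 stall=2 (RAW on I2.r4 (WB@8)) EX@9 MEM@10 WB@11
I4 sub r1 <- r3,r5: IF@6 ID@9 stall=0 (-) EX@10 MEM@11 WB@12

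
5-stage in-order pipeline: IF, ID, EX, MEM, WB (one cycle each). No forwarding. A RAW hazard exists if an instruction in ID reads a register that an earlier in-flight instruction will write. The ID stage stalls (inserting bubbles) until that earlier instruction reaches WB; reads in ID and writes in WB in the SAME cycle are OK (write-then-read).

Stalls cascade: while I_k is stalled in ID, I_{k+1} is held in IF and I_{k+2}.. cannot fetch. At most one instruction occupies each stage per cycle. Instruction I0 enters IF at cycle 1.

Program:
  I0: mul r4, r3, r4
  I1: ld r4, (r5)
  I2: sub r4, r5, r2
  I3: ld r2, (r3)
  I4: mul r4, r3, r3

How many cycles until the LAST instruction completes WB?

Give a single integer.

I0 mul r4 <- r3,r4: IF@1 ID@2 stall=0 (-) EX@3 MEM@4 WB@5
I1 ld r4 <- r5: IF@2 ID@3 stall=0 (-) EX@4 MEM@5 WB@6
I2 sub r4 <- r5,r2: IF@3 ID@4 stall=0 (-) EX@5 MEM@6 WB@7
I3 ld r2 <- r3: IF@4 ID@5 stall=0 (-) EX@6 MEM@7 WB@8
I4 mul r4 <- r3,r3: IF@5 ID@6 stall=0 (-) EX@7 MEM@8 WB@9

Answer: 9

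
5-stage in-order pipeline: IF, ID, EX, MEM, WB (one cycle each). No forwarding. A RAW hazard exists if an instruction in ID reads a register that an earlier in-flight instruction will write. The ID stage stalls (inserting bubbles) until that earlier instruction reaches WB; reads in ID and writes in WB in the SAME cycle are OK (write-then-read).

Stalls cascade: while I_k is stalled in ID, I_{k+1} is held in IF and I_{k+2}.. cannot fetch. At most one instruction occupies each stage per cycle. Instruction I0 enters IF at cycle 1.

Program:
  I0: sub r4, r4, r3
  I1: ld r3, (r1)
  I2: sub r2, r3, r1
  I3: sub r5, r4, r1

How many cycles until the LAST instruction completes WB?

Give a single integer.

I0 sub r4 <- r4,r3: IF@1 ID@2 stall=0 (-) EX@3 MEM@4 WB@5
I1 ld r3 <- r1: IF@2 ID@3 stall=0 (-) EX@4 MEM@5 WB@6
I2 sub r2 <- r3,r1: IF@3 ID@4 stall=2 (RAW on I1.r3 (WB@6)) EX@7 MEM@8 WB@9
I3 sub r5 <- r4,r1: IF@4 ID@7 stall=0 (-) EX@8 MEM@9 WB@10

Answer: 10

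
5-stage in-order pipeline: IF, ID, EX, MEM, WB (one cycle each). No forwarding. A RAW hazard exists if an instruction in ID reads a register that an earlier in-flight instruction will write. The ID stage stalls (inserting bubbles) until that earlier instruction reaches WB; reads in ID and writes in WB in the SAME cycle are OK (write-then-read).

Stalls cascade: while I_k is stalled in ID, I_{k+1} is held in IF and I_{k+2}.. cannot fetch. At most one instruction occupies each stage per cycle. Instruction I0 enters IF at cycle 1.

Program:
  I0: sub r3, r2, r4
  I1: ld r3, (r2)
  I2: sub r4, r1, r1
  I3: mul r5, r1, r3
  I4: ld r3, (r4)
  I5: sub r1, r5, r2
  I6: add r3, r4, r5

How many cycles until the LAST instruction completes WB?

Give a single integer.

I0 sub r3 <- r2,r4: IF@1 ID@2 stall=0 (-) EX@3 MEM@4 WB@5
I1 ld r3 <- r2: IF@2 ID@3 stall=0 (-) EX@4 MEM@5 WB@6
I2 sub r4 <- r1,r1: IF@3 ID@4 stall=0 (-) EX@5 MEM@6 WB@7
I3 mul r5 <- r1,r3: IF@4 ID@5 stall=1 (RAW on I1.r3 (WB@6)) EX@7 MEM@8 WB@9
I4 ld r3 <- r4: IF@5 ID@7 stall=0 (-) EX@8 MEM@9 WB@10
I5 sub r1 <- r5,r2: IF@7 ID@8 stall=1 (RAW on I3.r5 (WB@9)) EX@10 MEM@11 WB@12
I6 add r3 <- r4,r5: IF@8 ID@10 stall=0 (-) EX@11 MEM@12 WB@13

Answer: 13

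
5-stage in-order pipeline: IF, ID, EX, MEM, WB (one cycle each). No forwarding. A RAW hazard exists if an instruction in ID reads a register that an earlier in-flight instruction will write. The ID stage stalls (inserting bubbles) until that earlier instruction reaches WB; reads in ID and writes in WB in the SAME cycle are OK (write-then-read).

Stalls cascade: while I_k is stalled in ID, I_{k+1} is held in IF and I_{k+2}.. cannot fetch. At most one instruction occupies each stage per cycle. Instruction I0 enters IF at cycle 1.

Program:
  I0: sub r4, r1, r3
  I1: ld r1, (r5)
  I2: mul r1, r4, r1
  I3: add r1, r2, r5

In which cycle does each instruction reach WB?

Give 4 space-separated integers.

Answer: 5 6 9 10

Derivation:
I0 sub r4 <- r1,r3: IF@1 ID@2 stall=0 (-) EX@3 MEM@4 WB@5
I1 ld r1 <- r5: IF@2 ID@3 stall=0 (-) EX@4 MEM@5 WB@6
I2 mul r1 <- r4,r1: IF@3 ID@4 stall=2 (RAW on I1.r1 (WB@6)) EX@7 MEM@8 WB@9
I3 add r1 <- r2,r5: IF@4 ID@7 stall=0 (-) EX@8 MEM@9 WB@10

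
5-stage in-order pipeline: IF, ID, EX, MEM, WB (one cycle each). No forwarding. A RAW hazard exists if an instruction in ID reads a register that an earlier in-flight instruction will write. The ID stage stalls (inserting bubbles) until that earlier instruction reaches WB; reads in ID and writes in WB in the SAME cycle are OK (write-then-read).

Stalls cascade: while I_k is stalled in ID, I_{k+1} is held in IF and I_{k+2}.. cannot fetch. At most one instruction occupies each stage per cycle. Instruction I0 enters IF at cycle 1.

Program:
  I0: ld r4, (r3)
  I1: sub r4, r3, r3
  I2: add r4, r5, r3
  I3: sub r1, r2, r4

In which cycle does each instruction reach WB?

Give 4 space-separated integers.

Answer: 5 6 7 10

Derivation:
I0 ld r4 <- r3: IF@1 ID@2 stall=0 (-) EX@3 MEM@4 WB@5
I1 sub r4 <- r3,r3: IF@2 ID@3 stall=0 (-) EX@4 MEM@5 WB@6
I2 add r4 <- r5,r3: IF@3 ID@4 stall=0 (-) EX@5 MEM@6 WB@7
I3 sub r1 <- r2,r4: IF@4 ID@5 stall=2 (RAW on I2.r4 (WB@7)) EX@8 MEM@9 WB@10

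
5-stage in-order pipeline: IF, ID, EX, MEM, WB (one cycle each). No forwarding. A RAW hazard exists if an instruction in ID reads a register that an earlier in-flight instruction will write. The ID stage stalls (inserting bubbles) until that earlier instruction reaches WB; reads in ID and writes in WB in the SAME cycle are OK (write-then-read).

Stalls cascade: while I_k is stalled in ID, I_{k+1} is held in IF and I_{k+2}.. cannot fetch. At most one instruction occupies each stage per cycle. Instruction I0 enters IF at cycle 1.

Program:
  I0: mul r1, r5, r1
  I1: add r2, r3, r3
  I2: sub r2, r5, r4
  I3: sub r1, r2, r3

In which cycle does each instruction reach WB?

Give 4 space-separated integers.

Answer: 5 6 7 10

Derivation:
I0 mul r1 <- r5,r1: IF@1 ID@2 stall=0 (-) EX@3 MEM@4 WB@5
I1 add r2 <- r3,r3: IF@2 ID@3 stall=0 (-) EX@4 MEM@5 WB@6
I2 sub r2 <- r5,r4: IF@3 ID@4 stall=0 (-) EX@5 MEM@6 WB@7
I3 sub r1 <- r2,r3: IF@4 ID@5 stall=2 (RAW on I2.r2 (WB@7)) EX@8 MEM@9 WB@10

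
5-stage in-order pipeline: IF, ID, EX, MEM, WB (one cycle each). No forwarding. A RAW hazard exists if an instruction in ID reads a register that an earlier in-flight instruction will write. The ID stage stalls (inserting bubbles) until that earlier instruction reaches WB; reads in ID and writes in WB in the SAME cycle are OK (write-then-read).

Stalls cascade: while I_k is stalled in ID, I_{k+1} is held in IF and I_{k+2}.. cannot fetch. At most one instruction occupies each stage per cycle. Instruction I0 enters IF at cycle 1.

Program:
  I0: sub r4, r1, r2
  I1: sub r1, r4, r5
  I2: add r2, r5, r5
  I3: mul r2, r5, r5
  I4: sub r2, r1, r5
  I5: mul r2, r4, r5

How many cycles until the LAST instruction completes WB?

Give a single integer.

Answer: 12

Derivation:
I0 sub r4 <- r1,r2: IF@1 ID@2 stall=0 (-) EX@3 MEM@4 WB@5
I1 sub r1 <- r4,r5: IF@2 ID@3 stall=2 (RAW on I0.r4 (WB@5)) EX@6 MEM@7 WB@8
I2 add r2 <- r5,r5: IF@3 ID@6 stall=0 (-) EX@7 MEM@8 WB@9
I3 mul r2 <- r5,r5: IF@6 ID@7 stall=0 (-) EX@8 MEM@9 WB@10
I4 sub r2 <- r1,r5: IF@7 ID@8 stall=0 (-) EX@9 MEM@10 WB@11
I5 mul r2 <- r4,r5: IF@8 ID@9 stall=0 (-) EX@10 MEM@11 WB@12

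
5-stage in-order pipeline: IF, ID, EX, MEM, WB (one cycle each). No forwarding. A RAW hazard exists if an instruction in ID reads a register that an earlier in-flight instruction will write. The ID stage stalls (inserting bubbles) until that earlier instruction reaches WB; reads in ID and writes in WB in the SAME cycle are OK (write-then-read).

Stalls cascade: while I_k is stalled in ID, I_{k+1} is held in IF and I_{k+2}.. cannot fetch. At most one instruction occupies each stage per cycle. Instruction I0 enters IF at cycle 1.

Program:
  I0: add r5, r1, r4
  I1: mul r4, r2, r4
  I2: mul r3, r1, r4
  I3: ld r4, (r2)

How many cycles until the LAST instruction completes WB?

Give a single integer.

I0 add r5 <- r1,r4: IF@1 ID@2 stall=0 (-) EX@3 MEM@4 WB@5
I1 mul r4 <- r2,r4: IF@2 ID@3 stall=0 (-) EX@4 MEM@5 WB@6
I2 mul r3 <- r1,r4: IF@3 ID@4 stall=2 (RAW on I1.r4 (WB@6)) EX@7 MEM@8 WB@9
I3 ld r4 <- r2: IF@4 ID@7 stall=0 (-) EX@8 MEM@9 WB@10

Answer: 10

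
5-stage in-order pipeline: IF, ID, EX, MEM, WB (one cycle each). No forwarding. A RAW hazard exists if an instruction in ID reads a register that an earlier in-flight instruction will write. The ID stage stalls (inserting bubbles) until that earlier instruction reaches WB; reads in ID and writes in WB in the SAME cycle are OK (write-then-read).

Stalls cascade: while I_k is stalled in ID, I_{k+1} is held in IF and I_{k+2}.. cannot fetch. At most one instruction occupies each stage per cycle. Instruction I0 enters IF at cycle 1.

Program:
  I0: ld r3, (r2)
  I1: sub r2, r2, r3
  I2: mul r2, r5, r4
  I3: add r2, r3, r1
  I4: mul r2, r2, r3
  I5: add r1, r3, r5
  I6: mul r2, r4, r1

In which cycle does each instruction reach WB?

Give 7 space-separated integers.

Answer: 5 8 9 10 13 14 17

Derivation:
I0 ld r3 <- r2: IF@1 ID@2 stall=0 (-) EX@3 MEM@4 WB@5
I1 sub r2 <- r2,r3: IF@2 ID@3 stall=2 (RAW on I0.r3 (WB@5)) EX@6 MEM@7 WB@8
I2 mul r2 <- r5,r4: IF@3 ID@6 stall=0 (-) EX@7 MEM@8 WB@9
I3 add r2 <- r3,r1: IF@6 ID@7 stall=0 (-) EX@8 MEM@9 WB@10
I4 mul r2 <- r2,r3: IF@7 ID@8 stall=2 (RAW on I3.r2 (WB@10)) EX@11 MEM@12 WB@13
I5 add r1 <- r3,r5: IF@8 ID@11 stall=0 (-) EX@12 MEM@13 WB@14
I6 mul r2 <- r4,r1: IF@11 ID@12 stall=2 (RAW on I5.r1 (WB@14)) EX@15 MEM@16 WB@17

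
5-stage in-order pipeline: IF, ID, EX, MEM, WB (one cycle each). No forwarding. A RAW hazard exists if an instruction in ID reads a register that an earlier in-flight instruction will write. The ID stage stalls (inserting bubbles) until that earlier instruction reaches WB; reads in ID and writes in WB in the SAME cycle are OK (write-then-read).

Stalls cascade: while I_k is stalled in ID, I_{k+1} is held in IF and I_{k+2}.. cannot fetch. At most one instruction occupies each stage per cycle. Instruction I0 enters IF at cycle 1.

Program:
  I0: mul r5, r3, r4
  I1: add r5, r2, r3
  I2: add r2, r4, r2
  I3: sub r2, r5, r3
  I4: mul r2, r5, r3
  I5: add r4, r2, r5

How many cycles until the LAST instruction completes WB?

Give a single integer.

Answer: 13

Derivation:
I0 mul r5 <- r3,r4: IF@1 ID@2 stall=0 (-) EX@3 MEM@4 WB@5
I1 add r5 <- r2,r3: IF@2 ID@3 stall=0 (-) EX@4 MEM@5 WB@6
I2 add r2 <- r4,r2: IF@3 ID@4 stall=0 (-) EX@5 MEM@6 WB@7
I3 sub r2 <- r5,r3: IF@4 ID@5 stall=1 (RAW on I1.r5 (WB@6)) EX@7 MEM@8 WB@9
I4 mul r2 <- r5,r3: IF@5 ID@7 stall=0 (-) EX@8 MEM@9 WB@10
I5 add r4 <- r2,r5: IF@7 ID@8 stall=2 (RAW on I4.r2 (WB@10)) EX@11 MEM@12 WB@13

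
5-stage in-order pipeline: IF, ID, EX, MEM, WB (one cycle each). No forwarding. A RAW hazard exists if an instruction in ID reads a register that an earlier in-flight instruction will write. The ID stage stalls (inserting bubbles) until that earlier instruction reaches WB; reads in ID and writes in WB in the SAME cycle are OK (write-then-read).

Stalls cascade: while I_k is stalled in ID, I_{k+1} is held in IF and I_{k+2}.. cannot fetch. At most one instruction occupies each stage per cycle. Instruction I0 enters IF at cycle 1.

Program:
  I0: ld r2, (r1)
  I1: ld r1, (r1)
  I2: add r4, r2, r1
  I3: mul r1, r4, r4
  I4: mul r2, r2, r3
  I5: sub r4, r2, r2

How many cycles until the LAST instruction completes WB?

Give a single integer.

I0 ld r2 <- r1: IF@1 ID@2 stall=0 (-) EX@3 MEM@4 WB@5
I1 ld r1 <- r1: IF@2 ID@3 stall=0 (-) EX@4 MEM@5 WB@6
I2 add r4 <- r2,r1: IF@3 ID@4 stall=2 (RAW on I1.r1 (WB@6)) EX@7 MEM@8 WB@9
I3 mul r1 <- r4,r4: IF@4 ID@7 stall=2 (RAW on I2.r4 (WB@9)) EX@10 MEM@11 WB@12
I4 mul r2 <- r2,r3: IF@7 ID@10 stall=0 (-) EX@11 MEM@12 WB@13
I5 sub r4 <- r2,r2: IF@10 ID@11 stall=2 (RAW on I4.r2 (WB@13)) EX@14 MEM@15 WB@16

Answer: 16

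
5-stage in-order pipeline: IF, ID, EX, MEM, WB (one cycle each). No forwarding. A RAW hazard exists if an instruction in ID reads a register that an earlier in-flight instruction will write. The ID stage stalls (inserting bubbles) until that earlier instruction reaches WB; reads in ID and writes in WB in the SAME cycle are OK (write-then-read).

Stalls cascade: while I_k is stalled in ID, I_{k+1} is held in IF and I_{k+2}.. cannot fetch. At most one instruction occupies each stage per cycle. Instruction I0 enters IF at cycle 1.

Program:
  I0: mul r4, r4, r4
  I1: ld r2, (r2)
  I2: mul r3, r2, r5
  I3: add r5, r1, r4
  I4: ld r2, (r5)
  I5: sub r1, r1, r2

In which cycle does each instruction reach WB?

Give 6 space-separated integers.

I0 mul r4 <- r4,r4: IF@1 ID@2 stall=0 (-) EX@3 MEM@4 WB@5
I1 ld r2 <- r2: IF@2 ID@3 stall=0 (-) EX@4 MEM@5 WB@6
I2 mul r3 <- r2,r5: IF@3 ID@4 stall=2 (RAW on I1.r2 (WB@6)) EX@7 MEM@8 WB@9
I3 add r5 <- r1,r4: IF@4 ID@7 stall=0 (-) EX@8 MEM@9 WB@10
I4 ld r2 <- r5: IF@7 ID@8 stall=2 (RAW on I3.r5 (WB@10)) EX@11 MEM@12 WB@13
I5 sub r1 <- r1,r2: IF@8 ID@11 stall=2 (RAW on I4.r2 (WB@13)) EX@14 MEM@15 WB@16

Answer: 5 6 9 10 13 16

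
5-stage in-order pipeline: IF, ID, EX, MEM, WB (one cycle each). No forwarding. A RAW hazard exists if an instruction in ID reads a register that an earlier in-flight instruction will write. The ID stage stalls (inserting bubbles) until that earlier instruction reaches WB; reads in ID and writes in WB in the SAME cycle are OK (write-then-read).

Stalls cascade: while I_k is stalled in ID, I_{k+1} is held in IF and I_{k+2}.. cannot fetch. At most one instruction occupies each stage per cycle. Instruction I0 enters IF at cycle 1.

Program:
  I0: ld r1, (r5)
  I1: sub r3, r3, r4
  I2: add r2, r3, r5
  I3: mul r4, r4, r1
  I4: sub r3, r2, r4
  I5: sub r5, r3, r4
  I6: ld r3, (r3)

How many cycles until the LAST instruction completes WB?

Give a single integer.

I0 ld r1 <- r5: IF@1 ID@2 stall=0 (-) EX@3 MEM@4 WB@5
I1 sub r3 <- r3,r4: IF@2 ID@3 stall=0 (-) EX@4 MEM@5 WB@6
I2 add r2 <- r3,r5: IF@3 ID@4 stall=2 (RAW on I1.r3 (WB@6)) EX@7 MEM@8 WB@9
I3 mul r4 <- r4,r1: IF@4 ID@7 stall=0 (-) EX@8 MEM@9 WB@10
I4 sub r3 <- r2,r4: IF@7 ID@8 stall=2 (RAW on I3.r4 (WB@10)) EX@11 MEM@12 WB@13
I5 sub r5 <- r3,r4: IF@8 ID@11 stall=2 (RAW on I4.r3 (WB@13)) EX@14 MEM@15 WB@16
I6 ld r3 <- r3: IF@11 ID@14 stall=0 (-) EX@15 MEM@16 WB@17

Answer: 17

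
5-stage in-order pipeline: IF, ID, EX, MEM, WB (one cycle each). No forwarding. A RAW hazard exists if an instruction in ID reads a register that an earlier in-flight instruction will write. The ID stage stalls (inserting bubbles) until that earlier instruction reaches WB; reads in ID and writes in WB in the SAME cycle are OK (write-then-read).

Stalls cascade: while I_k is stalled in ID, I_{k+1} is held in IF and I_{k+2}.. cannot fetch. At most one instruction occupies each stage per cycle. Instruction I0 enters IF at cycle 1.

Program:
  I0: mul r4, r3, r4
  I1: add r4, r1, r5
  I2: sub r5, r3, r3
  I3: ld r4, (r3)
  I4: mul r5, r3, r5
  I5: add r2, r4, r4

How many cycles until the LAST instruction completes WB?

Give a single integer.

Answer: 11

Derivation:
I0 mul r4 <- r3,r4: IF@1 ID@2 stall=0 (-) EX@3 MEM@4 WB@5
I1 add r4 <- r1,r5: IF@2 ID@3 stall=0 (-) EX@4 MEM@5 WB@6
I2 sub r5 <- r3,r3: IF@3 ID@4 stall=0 (-) EX@5 MEM@6 WB@7
I3 ld r4 <- r3: IF@4 ID@5 stall=0 (-) EX@6 MEM@7 WB@8
I4 mul r5 <- r3,r5: IF@5 ID@6 stall=1 (RAW on I2.r5 (WB@7)) EX@8 MEM@9 WB@10
I5 add r2 <- r4,r4: IF@6 ID@8 stall=0 (-) EX@9 MEM@10 WB@11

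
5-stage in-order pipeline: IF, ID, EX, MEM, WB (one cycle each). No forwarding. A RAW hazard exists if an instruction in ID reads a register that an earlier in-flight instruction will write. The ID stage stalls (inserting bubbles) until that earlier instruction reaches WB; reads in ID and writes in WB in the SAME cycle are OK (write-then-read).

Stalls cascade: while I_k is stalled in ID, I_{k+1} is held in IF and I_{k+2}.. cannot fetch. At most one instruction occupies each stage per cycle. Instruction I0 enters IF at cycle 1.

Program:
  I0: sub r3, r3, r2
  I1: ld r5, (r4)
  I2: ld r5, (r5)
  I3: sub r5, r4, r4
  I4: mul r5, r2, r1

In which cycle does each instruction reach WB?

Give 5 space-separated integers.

Answer: 5 6 9 10 11

Derivation:
I0 sub r3 <- r3,r2: IF@1 ID@2 stall=0 (-) EX@3 MEM@4 WB@5
I1 ld r5 <- r4: IF@2 ID@3 stall=0 (-) EX@4 MEM@5 WB@6
I2 ld r5 <- r5: IF@3 ID@4 stall=2 (RAW on I1.r5 (WB@6)) EX@7 MEM@8 WB@9
I3 sub r5 <- r4,r4: IF@4 ID@7 stall=0 (-) EX@8 MEM@9 WB@10
I4 mul r5 <- r2,r1: IF@7 ID@8 stall=0 (-) EX@9 MEM@10 WB@11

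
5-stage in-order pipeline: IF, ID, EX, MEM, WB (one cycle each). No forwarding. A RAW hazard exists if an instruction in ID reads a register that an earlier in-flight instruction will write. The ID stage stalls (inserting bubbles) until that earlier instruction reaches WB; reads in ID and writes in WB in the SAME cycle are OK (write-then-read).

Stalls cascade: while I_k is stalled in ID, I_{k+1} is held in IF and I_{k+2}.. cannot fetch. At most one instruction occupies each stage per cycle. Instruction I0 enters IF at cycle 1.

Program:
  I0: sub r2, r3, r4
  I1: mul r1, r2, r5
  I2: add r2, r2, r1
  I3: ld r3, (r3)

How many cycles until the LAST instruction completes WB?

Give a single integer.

I0 sub r2 <- r3,r4: IF@1 ID@2 stall=0 (-) EX@3 MEM@4 WB@5
I1 mul r1 <- r2,r5: IF@2 ID@3 stall=2 (RAW on I0.r2 (WB@5)) EX@6 MEM@7 WB@8
I2 add r2 <- r2,r1: IF@3 ID@6 stall=2 (RAW on I1.r1 (WB@8)) EX@9 MEM@10 WB@11
I3 ld r3 <- r3: IF@6 ID@9 stall=0 (-) EX@10 MEM@11 WB@12

Answer: 12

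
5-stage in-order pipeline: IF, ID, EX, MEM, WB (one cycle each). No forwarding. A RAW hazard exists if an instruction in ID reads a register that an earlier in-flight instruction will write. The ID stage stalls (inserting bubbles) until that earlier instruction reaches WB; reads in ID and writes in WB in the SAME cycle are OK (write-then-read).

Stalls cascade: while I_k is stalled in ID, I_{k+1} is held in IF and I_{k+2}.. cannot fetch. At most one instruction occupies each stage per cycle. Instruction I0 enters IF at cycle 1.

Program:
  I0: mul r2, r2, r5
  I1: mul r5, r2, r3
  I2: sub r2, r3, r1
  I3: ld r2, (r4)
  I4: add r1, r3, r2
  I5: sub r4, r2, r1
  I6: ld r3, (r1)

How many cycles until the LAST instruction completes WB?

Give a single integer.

Answer: 17

Derivation:
I0 mul r2 <- r2,r5: IF@1 ID@2 stall=0 (-) EX@3 MEM@4 WB@5
I1 mul r5 <- r2,r3: IF@2 ID@3 stall=2 (RAW on I0.r2 (WB@5)) EX@6 MEM@7 WB@8
I2 sub r2 <- r3,r1: IF@3 ID@6 stall=0 (-) EX@7 MEM@8 WB@9
I3 ld r2 <- r4: IF@6 ID@7 stall=0 (-) EX@8 MEM@9 WB@10
I4 add r1 <- r3,r2: IF@7 ID@8 stall=2 (RAW on I3.r2 (WB@10)) EX@11 MEM@12 WB@13
I5 sub r4 <- r2,r1: IF@8 ID@11 stall=2 (RAW on I4.r1 (WB@13)) EX@14 MEM@15 WB@16
I6 ld r3 <- r1: IF@11 ID@14 stall=0 (-) EX@15 MEM@16 WB@17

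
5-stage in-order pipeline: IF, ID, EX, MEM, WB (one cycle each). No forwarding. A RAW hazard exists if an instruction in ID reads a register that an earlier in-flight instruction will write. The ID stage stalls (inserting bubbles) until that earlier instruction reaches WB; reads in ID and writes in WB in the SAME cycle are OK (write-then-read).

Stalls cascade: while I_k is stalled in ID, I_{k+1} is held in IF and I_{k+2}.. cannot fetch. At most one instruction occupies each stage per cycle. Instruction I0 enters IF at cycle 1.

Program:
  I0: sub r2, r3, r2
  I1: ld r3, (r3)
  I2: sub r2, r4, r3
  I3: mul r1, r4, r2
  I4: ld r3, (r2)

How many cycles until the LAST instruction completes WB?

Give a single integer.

I0 sub r2 <- r3,r2: IF@1 ID@2 stall=0 (-) EX@3 MEM@4 WB@5
I1 ld r3 <- r3: IF@2 ID@3 stall=0 (-) EX@4 MEM@5 WB@6
I2 sub r2 <- r4,r3: IF@3 ID@4 stall=2 (RAW on I1.r3 (WB@6)) EX@7 MEM@8 WB@9
I3 mul r1 <- r4,r2: IF@4 ID@7 stall=2 (RAW on I2.r2 (WB@9)) EX@10 MEM@11 WB@12
I4 ld r3 <- r2: IF@7 ID@10 stall=0 (-) EX@11 MEM@12 WB@13

Answer: 13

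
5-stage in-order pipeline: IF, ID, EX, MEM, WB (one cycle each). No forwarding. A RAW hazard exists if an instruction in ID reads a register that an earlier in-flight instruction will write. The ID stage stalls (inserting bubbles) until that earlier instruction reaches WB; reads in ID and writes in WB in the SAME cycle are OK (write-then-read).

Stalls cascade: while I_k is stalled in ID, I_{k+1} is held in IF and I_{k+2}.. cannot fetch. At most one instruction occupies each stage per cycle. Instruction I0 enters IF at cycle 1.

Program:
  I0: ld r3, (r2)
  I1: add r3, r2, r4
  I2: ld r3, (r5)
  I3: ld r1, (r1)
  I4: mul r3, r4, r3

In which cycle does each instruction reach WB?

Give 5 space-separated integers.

Answer: 5 6 7 8 10

Derivation:
I0 ld r3 <- r2: IF@1 ID@2 stall=0 (-) EX@3 MEM@4 WB@5
I1 add r3 <- r2,r4: IF@2 ID@3 stall=0 (-) EX@4 MEM@5 WB@6
I2 ld r3 <- r5: IF@3 ID@4 stall=0 (-) EX@5 MEM@6 WB@7
I3 ld r1 <- r1: IF@4 ID@5 stall=0 (-) EX@6 MEM@7 WB@8
I4 mul r3 <- r4,r3: IF@5 ID@6 stall=1 (RAW on I2.r3 (WB@7)) EX@8 MEM@9 WB@10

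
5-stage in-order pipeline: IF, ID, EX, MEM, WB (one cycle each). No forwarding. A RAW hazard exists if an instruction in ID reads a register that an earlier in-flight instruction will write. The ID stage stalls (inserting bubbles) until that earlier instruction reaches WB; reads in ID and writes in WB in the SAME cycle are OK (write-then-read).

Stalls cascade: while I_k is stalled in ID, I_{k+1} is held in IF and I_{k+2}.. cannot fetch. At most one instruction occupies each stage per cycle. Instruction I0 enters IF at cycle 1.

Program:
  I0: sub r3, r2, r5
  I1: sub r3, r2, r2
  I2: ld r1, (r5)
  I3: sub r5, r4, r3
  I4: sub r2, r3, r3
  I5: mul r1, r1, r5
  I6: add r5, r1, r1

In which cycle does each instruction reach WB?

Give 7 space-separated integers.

I0 sub r3 <- r2,r5: IF@1 ID@2 stall=0 (-) EX@3 MEM@4 WB@5
I1 sub r3 <- r2,r2: IF@2 ID@3 stall=0 (-) EX@4 MEM@5 WB@6
I2 ld r1 <- r5: IF@3 ID@4 stall=0 (-) EX@5 MEM@6 WB@7
I3 sub r5 <- r4,r3: IF@4 ID@5 stall=1 (RAW on I1.r3 (WB@6)) EX@7 MEM@8 WB@9
I4 sub r2 <- r3,r3: IF@5 ID@7 stall=0 (-) EX@8 MEM@9 WB@10
I5 mul r1 <- r1,r5: IF@7 ID@8 stall=1 (RAW on I3.r5 (WB@9)) EX@10 MEM@11 WB@12
I6 add r5 <- r1,r1: IF@8 ID@10 stall=2 (RAW on I5.r1 (WB@12)) EX@13 MEM@14 WB@15

Answer: 5 6 7 9 10 12 15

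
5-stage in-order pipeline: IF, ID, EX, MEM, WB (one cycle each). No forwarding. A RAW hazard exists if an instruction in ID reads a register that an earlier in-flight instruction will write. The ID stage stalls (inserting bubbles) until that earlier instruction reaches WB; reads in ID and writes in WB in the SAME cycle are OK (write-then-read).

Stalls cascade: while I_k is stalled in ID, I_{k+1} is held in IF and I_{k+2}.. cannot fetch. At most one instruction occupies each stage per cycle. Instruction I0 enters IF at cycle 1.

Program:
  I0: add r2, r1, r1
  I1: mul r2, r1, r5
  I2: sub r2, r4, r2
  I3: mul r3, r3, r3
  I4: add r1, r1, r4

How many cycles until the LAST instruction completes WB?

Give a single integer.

Answer: 11

Derivation:
I0 add r2 <- r1,r1: IF@1 ID@2 stall=0 (-) EX@3 MEM@4 WB@5
I1 mul r2 <- r1,r5: IF@2 ID@3 stall=0 (-) EX@4 MEM@5 WB@6
I2 sub r2 <- r4,r2: IF@3 ID@4 stall=2 (RAW on I1.r2 (WB@6)) EX@7 MEM@8 WB@9
I3 mul r3 <- r3,r3: IF@4 ID@7 stall=0 (-) EX@8 MEM@9 WB@10
I4 add r1 <- r1,r4: IF@7 ID@8 stall=0 (-) EX@9 MEM@10 WB@11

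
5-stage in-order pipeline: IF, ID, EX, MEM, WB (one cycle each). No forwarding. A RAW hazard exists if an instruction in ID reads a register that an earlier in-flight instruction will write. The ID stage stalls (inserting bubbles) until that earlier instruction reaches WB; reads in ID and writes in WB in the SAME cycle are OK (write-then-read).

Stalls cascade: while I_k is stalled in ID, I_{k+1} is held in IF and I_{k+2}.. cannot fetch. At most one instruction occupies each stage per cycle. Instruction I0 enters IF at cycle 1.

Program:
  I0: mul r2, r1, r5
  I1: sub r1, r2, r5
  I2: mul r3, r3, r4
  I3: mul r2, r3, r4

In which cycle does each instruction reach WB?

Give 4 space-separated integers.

I0 mul r2 <- r1,r5: IF@1 ID@2 stall=0 (-) EX@3 MEM@4 WB@5
I1 sub r1 <- r2,r5: IF@2 ID@3 stall=2 (RAW on I0.r2 (WB@5)) EX@6 MEM@7 WB@8
I2 mul r3 <- r3,r4: IF@3 ID@6 stall=0 (-) EX@7 MEM@8 WB@9
I3 mul r2 <- r3,r4: IF@6 ID@7 stall=2 (RAW on I2.r3 (WB@9)) EX@10 MEM@11 WB@12

Answer: 5 8 9 12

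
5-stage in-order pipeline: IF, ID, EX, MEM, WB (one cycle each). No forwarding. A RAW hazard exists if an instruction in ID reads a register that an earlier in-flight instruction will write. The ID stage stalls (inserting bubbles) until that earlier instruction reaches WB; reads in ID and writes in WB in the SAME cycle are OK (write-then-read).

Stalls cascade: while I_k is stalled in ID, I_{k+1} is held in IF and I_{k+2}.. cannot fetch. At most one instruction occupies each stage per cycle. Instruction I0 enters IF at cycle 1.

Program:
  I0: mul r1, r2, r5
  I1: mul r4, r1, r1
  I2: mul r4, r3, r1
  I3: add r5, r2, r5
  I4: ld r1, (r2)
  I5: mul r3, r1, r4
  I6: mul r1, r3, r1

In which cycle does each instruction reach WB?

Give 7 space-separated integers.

Answer: 5 8 9 10 11 14 17

Derivation:
I0 mul r1 <- r2,r5: IF@1 ID@2 stall=0 (-) EX@3 MEM@4 WB@5
I1 mul r4 <- r1,r1: IF@2 ID@3 stall=2 (RAW on I0.r1 (WB@5)) EX@6 MEM@7 WB@8
I2 mul r4 <- r3,r1: IF@3 ID@6 stall=0 (-) EX@7 MEM@8 WB@9
I3 add r5 <- r2,r5: IF@6 ID@7 stall=0 (-) EX@8 MEM@9 WB@10
I4 ld r1 <- r2: IF@7 ID@8 stall=0 (-) EX@9 MEM@10 WB@11
I5 mul r3 <- r1,r4: IF@8 ID@9 stall=2 (RAW on I4.r1 (WB@11)) EX@12 MEM@13 WB@14
I6 mul r1 <- r3,r1: IF@9 ID@12 stall=2 (RAW on I5.r3 (WB@14)) EX@15 MEM@16 WB@17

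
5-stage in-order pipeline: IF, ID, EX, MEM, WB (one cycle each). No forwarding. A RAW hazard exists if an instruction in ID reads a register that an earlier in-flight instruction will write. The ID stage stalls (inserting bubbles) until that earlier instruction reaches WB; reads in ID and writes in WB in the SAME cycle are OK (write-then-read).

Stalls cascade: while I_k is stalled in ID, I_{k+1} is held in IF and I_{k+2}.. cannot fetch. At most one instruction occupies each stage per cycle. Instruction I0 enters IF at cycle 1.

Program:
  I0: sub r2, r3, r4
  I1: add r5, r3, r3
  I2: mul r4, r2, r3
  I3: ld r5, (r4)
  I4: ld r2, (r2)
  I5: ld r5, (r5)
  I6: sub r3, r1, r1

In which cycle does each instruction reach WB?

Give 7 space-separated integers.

I0 sub r2 <- r3,r4: IF@1 ID@2 stall=0 (-) EX@3 MEM@4 WB@5
I1 add r5 <- r3,r3: IF@2 ID@3 stall=0 (-) EX@4 MEM@5 WB@6
I2 mul r4 <- r2,r3: IF@3 ID@4 stall=1 (RAW on I0.r2 (WB@5)) EX@6 MEM@7 WB@8
I3 ld r5 <- r4: IF@4 ID@6 stall=2 (RAW on I2.r4 (WB@8)) EX@9 MEM@10 WB@11
I4 ld r2 <- r2: IF@6 ID@9 stall=0 (-) EX@10 MEM@11 WB@12
I5 ld r5 <- r5: IF@9 ID@10 stall=1 (RAW on I3.r5 (WB@11)) EX@12 MEM@13 WB@14
I6 sub r3 <- r1,r1: IF@10 ID@12 stall=0 (-) EX@13 MEM@14 WB@15

Answer: 5 6 8 11 12 14 15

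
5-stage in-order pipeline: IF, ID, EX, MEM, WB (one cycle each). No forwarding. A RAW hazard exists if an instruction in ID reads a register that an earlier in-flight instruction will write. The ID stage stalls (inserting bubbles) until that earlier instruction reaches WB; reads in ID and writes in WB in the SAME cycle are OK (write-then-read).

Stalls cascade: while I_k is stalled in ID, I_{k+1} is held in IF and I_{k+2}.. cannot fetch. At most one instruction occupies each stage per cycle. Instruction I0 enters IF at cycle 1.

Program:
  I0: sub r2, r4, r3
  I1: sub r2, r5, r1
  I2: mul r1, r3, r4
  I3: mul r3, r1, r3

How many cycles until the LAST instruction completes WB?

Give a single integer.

I0 sub r2 <- r4,r3: IF@1 ID@2 stall=0 (-) EX@3 MEM@4 WB@5
I1 sub r2 <- r5,r1: IF@2 ID@3 stall=0 (-) EX@4 MEM@5 WB@6
I2 mul r1 <- r3,r4: IF@3 ID@4 stall=0 (-) EX@5 MEM@6 WB@7
I3 mul r3 <- r1,r3: IF@4 ID@5 stall=2 (RAW on I2.r1 (WB@7)) EX@8 MEM@9 WB@10

Answer: 10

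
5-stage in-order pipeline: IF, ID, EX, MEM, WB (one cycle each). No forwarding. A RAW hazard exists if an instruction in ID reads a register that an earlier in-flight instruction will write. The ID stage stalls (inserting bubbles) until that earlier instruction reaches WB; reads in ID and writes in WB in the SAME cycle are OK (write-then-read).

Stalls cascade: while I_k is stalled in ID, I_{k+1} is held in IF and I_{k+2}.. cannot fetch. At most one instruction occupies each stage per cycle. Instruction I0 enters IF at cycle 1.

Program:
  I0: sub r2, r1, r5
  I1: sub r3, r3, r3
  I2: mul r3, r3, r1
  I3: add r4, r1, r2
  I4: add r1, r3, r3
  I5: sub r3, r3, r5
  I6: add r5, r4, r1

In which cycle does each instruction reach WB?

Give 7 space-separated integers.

I0 sub r2 <- r1,r5: IF@1 ID@2 stall=0 (-) EX@3 MEM@4 WB@5
I1 sub r3 <- r3,r3: IF@2 ID@3 stall=0 (-) EX@4 MEM@5 WB@6
I2 mul r3 <- r3,r1: IF@3 ID@4 stall=2 (RAW on I1.r3 (WB@6)) EX@7 MEM@8 WB@9
I3 add r4 <- r1,r2: IF@4 ID@7 stall=0 (-) EX@8 MEM@9 WB@10
I4 add r1 <- r3,r3: IF@7 ID@8 stall=1 (RAW on I2.r3 (WB@9)) EX@10 MEM@11 WB@12
I5 sub r3 <- r3,r5: IF@8 ID@10 stall=0 (-) EX@11 MEM@12 WB@13
I6 add r5 <- r4,r1: IF@10 ID@11 stall=1 (RAW on I4.r1 (WB@12)) EX@13 MEM@14 WB@15

Answer: 5 6 9 10 12 13 15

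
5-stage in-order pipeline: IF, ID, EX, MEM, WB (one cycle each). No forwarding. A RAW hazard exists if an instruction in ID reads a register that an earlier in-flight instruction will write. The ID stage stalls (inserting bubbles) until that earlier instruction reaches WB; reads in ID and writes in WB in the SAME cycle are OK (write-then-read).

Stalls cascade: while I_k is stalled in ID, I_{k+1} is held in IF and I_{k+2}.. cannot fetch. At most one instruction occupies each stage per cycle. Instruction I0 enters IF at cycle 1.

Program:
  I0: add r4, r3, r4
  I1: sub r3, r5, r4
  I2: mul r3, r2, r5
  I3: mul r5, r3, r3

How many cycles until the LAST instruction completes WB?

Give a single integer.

Answer: 12

Derivation:
I0 add r4 <- r3,r4: IF@1 ID@2 stall=0 (-) EX@3 MEM@4 WB@5
I1 sub r3 <- r5,r4: IF@2 ID@3 stall=2 (RAW on I0.r4 (WB@5)) EX@6 MEM@7 WB@8
I2 mul r3 <- r2,r5: IF@3 ID@6 stall=0 (-) EX@7 MEM@8 WB@9
I3 mul r5 <- r3,r3: IF@6 ID@7 stall=2 (RAW on I2.r3 (WB@9)) EX@10 MEM@11 WB@12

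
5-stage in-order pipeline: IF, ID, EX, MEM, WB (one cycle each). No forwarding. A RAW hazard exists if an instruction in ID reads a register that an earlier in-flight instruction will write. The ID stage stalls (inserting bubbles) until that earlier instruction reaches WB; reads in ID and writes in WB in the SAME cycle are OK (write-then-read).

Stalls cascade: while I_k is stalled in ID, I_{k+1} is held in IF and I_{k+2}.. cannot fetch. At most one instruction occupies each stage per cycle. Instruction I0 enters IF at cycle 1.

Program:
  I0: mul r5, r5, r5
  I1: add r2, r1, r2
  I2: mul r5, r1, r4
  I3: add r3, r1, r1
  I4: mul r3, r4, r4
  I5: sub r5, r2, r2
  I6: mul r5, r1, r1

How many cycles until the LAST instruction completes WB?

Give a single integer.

Answer: 11

Derivation:
I0 mul r5 <- r5,r5: IF@1 ID@2 stall=0 (-) EX@3 MEM@4 WB@5
I1 add r2 <- r1,r2: IF@2 ID@3 stall=0 (-) EX@4 MEM@5 WB@6
I2 mul r5 <- r1,r4: IF@3 ID@4 stall=0 (-) EX@5 MEM@6 WB@7
I3 add r3 <- r1,r1: IF@4 ID@5 stall=0 (-) EX@6 MEM@7 WB@8
I4 mul r3 <- r4,r4: IF@5 ID@6 stall=0 (-) EX@7 MEM@8 WB@9
I5 sub r5 <- r2,r2: IF@6 ID@7 stall=0 (-) EX@8 MEM@9 WB@10
I6 mul r5 <- r1,r1: IF@7 ID@8 stall=0 (-) EX@9 MEM@10 WB@11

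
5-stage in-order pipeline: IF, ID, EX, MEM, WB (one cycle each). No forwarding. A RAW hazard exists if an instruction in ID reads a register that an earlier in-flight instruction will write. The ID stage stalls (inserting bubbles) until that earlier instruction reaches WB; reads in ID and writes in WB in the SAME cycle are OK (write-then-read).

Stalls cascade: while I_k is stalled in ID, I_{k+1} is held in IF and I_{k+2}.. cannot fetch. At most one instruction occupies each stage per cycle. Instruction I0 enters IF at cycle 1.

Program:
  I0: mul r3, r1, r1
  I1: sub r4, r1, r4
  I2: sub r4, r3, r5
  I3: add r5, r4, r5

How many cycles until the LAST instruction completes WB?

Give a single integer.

Answer: 11

Derivation:
I0 mul r3 <- r1,r1: IF@1 ID@2 stall=0 (-) EX@3 MEM@4 WB@5
I1 sub r4 <- r1,r4: IF@2 ID@3 stall=0 (-) EX@4 MEM@5 WB@6
I2 sub r4 <- r3,r5: IF@3 ID@4 stall=1 (RAW on I0.r3 (WB@5)) EX@6 MEM@7 WB@8
I3 add r5 <- r4,r5: IF@4 ID@6 stall=2 (RAW on I2.r4 (WB@8)) EX@9 MEM@10 WB@11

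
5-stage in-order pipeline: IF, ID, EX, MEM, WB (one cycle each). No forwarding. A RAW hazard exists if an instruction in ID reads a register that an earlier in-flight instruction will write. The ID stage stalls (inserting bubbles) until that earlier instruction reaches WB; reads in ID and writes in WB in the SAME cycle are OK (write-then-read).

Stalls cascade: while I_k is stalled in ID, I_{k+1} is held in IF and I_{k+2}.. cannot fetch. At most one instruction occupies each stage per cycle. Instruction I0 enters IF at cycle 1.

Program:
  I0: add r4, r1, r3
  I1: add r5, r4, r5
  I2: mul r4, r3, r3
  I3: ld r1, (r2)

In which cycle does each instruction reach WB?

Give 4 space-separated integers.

I0 add r4 <- r1,r3: IF@1 ID@2 stall=0 (-) EX@3 MEM@4 WB@5
I1 add r5 <- r4,r5: IF@2 ID@3 stall=2 (RAW on I0.r4 (WB@5)) EX@6 MEM@7 WB@8
I2 mul r4 <- r3,r3: IF@3 ID@6 stall=0 (-) EX@7 MEM@8 WB@9
I3 ld r1 <- r2: IF@6 ID@7 stall=0 (-) EX@8 MEM@9 WB@10

Answer: 5 8 9 10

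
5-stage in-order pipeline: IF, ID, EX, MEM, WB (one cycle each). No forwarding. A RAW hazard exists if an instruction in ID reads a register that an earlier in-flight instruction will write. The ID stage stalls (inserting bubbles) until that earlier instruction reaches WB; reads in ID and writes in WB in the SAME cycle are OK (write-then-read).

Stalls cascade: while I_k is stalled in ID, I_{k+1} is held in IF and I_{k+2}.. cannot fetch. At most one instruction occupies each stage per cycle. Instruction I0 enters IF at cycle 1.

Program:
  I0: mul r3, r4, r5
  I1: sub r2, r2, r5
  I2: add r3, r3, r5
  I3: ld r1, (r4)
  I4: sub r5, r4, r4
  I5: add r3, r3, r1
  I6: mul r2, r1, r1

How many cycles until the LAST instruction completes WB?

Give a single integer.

I0 mul r3 <- r4,r5: IF@1 ID@2 stall=0 (-) EX@3 MEM@4 WB@5
I1 sub r2 <- r2,r5: IF@2 ID@3 stall=0 (-) EX@4 MEM@5 WB@6
I2 add r3 <- r3,r5: IF@3 ID@4 stall=1 (RAW on I0.r3 (WB@5)) EX@6 MEM@7 WB@8
I3 ld r1 <- r4: IF@4 ID@6 stall=0 (-) EX@7 MEM@8 WB@9
I4 sub r5 <- r4,r4: IF@6 ID@7 stall=0 (-) EX@8 MEM@9 WB@10
I5 add r3 <- r3,r1: IF@7 ID@8 stall=1 (RAW on I3.r1 (WB@9)) EX@10 MEM@11 WB@12
I6 mul r2 <- r1,r1: IF@8 ID@10 stall=0 (-) EX@11 MEM@12 WB@13

Answer: 13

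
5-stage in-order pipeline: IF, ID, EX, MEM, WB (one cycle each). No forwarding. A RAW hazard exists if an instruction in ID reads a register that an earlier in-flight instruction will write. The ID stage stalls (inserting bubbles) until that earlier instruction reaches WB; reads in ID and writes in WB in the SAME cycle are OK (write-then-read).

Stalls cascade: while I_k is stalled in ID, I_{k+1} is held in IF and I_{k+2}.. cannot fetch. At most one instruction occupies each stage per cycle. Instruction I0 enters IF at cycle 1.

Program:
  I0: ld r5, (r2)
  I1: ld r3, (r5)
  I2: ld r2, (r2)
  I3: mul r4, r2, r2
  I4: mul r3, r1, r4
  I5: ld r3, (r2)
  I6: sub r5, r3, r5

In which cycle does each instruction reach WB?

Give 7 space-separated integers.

Answer: 5 8 9 12 15 16 19

Derivation:
I0 ld r5 <- r2: IF@1 ID@2 stall=0 (-) EX@3 MEM@4 WB@5
I1 ld r3 <- r5: IF@2 ID@3 stall=2 (RAW on I0.r5 (WB@5)) EX@6 MEM@7 WB@8
I2 ld r2 <- r2: IF@3 ID@6 stall=0 (-) EX@7 MEM@8 WB@9
I3 mul r4 <- r2,r2: IF@6 ID@7 stall=2 (RAW on I2.r2 (WB@9)) EX@10 MEM@11 WB@12
I4 mul r3 <- r1,r4: IF@7 ID@10 stall=2 (RAW on I3.r4 (WB@12)) EX@13 MEM@14 WB@15
I5 ld r3 <- r2: IF@10 ID@13 stall=0 (-) EX@14 MEM@15 WB@16
I6 sub r5 <- r3,r5: IF@13 ID@14 stall=2 (RAW on I5.r3 (WB@16)) EX@17 MEM@18 WB@19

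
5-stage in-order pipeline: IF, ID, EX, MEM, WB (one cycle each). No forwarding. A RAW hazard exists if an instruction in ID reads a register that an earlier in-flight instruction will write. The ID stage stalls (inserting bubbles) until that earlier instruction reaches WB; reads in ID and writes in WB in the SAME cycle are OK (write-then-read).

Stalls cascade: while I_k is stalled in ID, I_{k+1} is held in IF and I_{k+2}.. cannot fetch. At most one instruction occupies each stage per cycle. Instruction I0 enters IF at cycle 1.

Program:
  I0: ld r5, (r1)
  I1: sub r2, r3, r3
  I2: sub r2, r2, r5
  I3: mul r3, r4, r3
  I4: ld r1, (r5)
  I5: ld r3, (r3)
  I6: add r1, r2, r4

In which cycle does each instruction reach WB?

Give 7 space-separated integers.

Answer: 5 6 9 10 11 13 14

Derivation:
I0 ld r5 <- r1: IF@1 ID@2 stall=0 (-) EX@3 MEM@4 WB@5
I1 sub r2 <- r3,r3: IF@2 ID@3 stall=0 (-) EX@4 MEM@5 WB@6
I2 sub r2 <- r2,r5: IF@3 ID@4 stall=2 (RAW on I1.r2 (WB@6)) EX@7 MEM@8 WB@9
I3 mul r3 <- r4,r3: IF@4 ID@7 stall=0 (-) EX@8 MEM@9 WB@10
I4 ld r1 <- r5: IF@7 ID@8 stall=0 (-) EX@9 MEM@10 WB@11
I5 ld r3 <- r3: IF@8 ID@9 stall=1 (RAW on I3.r3 (WB@10)) EX@11 MEM@12 WB@13
I6 add r1 <- r2,r4: IF@9 ID@11 stall=0 (-) EX@12 MEM@13 WB@14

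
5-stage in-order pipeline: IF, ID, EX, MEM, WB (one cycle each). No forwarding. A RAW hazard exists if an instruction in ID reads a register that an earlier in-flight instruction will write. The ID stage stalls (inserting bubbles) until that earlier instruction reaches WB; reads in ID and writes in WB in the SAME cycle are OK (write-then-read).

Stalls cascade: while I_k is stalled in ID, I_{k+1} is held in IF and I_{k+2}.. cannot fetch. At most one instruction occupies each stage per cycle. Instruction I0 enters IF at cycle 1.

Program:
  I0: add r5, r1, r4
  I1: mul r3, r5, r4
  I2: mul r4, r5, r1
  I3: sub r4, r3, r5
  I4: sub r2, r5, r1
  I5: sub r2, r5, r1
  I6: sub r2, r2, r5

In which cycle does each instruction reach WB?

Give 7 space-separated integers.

I0 add r5 <- r1,r4: IF@1 ID@2 stall=0 (-) EX@3 MEM@4 WB@5
I1 mul r3 <- r5,r4: IF@2 ID@3 stall=2 (RAW on I0.r5 (WB@5)) EX@6 MEM@7 WB@8
I2 mul r4 <- r5,r1: IF@3 ID@6 stall=0 (-) EX@7 MEM@8 WB@9
I3 sub r4 <- r3,r5: IF@6 ID@7 stall=1 (RAW on I1.r3 (WB@8)) EX@9 MEM@10 WB@11
I4 sub r2 <- r5,r1: IF@7 ID@9 stall=0 (-) EX@10 MEM@11 WB@12
I5 sub r2 <- r5,r1: IF@9 ID@10 stall=0 (-) EX@11 MEM@12 WB@13
I6 sub r2 <- r2,r5: IF@10 ID@11 stall=2 (RAW on I5.r2 (WB@13)) EX@14 MEM@15 WB@16

Answer: 5 8 9 11 12 13 16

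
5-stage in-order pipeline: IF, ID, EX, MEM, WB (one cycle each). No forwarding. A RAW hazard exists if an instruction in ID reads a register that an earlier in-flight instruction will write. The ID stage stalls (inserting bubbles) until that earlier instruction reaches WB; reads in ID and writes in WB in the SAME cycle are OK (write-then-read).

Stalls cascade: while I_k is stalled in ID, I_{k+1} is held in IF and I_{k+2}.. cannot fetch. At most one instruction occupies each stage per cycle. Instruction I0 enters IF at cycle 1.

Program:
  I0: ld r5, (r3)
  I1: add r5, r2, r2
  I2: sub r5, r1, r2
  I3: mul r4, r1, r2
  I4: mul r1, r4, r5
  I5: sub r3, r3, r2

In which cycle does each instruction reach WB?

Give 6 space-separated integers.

I0 ld r5 <- r3: IF@1 ID@2 stall=0 (-) EX@3 MEM@4 WB@5
I1 add r5 <- r2,r2: IF@2 ID@3 stall=0 (-) EX@4 MEM@5 WB@6
I2 sub r5 <- r1,r2: IF@3 ID@4 stall=0 (-) EX@5 MEM@6 WB@7
I3 mul r4 <- r1,r2: IF@4 ID@5 stall=0 (-) EX@6 MEM@7 WB@8
I4 mul r1 <- r4,r5: IF@5 ID@6 stall=2 (RAW on I3.r4 (WB@8)) EX@9 MEM@10 WB@11
I5 sub r3 <- r3,r2: IF@6 ID@9 stall=0 (-) EX@10 MEM@11 WB@12

Answer: 5 6 7 8 11 12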